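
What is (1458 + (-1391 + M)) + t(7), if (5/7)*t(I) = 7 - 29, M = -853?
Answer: -4084/5 ≈ -816.80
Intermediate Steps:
t(I) = -154/5 (t(I) = 7*(7 - 29)/5 = (7/5)*(-22) = -154/5)
(1458 + (-1391 + M)) + t(7) = (1458 + (-1391 - 853)) - 154/5 = (1458 - 2244) - 154/5 = -786 - 154/5 = -4084/5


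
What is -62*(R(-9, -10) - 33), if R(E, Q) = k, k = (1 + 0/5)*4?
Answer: 1798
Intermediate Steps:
k = 4 (k = (1 + 0*(⅕))*4 = (1 + 0)*4 = 1*4 = 4)
R(E, Q) = 4
-62*(R(-9, -10) - 33) = -62*(4 - 33) = -62*(-29) = 1798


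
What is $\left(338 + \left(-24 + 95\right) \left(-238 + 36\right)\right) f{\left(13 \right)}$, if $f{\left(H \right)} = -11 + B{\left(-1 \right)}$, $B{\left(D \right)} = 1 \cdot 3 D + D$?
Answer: $210060$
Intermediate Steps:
$B{\left(D \right)} = 4 D$ ($B{\left(D \right)} = 3 D + D = 4 D$)
$f{\left(H \right)} = -15$ ($f{\left(H \right)} = -11 + 4 \left(-1\right) = -11 - 4 = -15$)
$\left(338 + \left(-24 + 95\right) \left(-238 + 36\right)\right) f{\left(13 \right)} = \left(338 + \left(-24 + 95\right) \left(-238 + 36\right)\right) \left(-15\right) = \left(338 + 71 \left(-202\right)\right) \left(-15\right) = \left(338 - 14342\right) \left(-15\right) = \left(-14004\right) \left(-15\right) = 210060$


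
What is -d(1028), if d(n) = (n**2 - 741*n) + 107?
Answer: -295143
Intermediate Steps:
d(n) = 107 + n**2 - 741*n
-d(1028) = -(107 + 1028**2 - 741*1028) = -(107 + 1056784 - 761748) = -1*295143 = -295143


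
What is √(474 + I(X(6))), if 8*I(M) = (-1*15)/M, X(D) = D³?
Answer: √273019/24 ≈ 21.771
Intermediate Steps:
I(M) = -15/(8*M) (I(M) = ((-1*15)/M)/8 = (-15/M)/8 = -15/(8*M))
√(474 + I(X(6))) = √(474 - 15/(8*(6³))) = √(474 - 15/8/216) = √(474 - 15/8*1/216) = √(474 - 5/576) = √(273019/576) = √273019/24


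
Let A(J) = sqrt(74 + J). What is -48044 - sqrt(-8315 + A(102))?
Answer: -48044 - I*sqrt(8315 - 4*sqrt(11)) ≈ -48044.0 - 91.114*I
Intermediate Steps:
-48044 - sqrt(-8315 + A(102)) = -48044 - sqrt(-8315 + sqrt(74 + 102)) = -48044 - sqrt(-8315 + sqrt(176)) = -48044 - sqrt(-8315 + 4*sqrt(11))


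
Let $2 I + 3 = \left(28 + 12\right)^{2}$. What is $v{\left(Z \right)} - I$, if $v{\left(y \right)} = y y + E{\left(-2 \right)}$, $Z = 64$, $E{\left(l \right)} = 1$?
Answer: $\frac{6597}{2} \approx 3298.5$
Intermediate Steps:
$I = \frac{1597}{2}$ ($I = - \frac{3}{2} + \frac{\left(28 + 12\right)^{2}}{2} = - \frac{3}{2} + \frac{40^{2}}{2} = - \frac{3}{2} + \frac{1}{2} \cdot 1600 = - \frac{3}{2} + 800 = \frac{1597}{2} \approx 798.5$)
$v{\left(y \right)} = 1 + y^{2}$ ($v{\left(y \right)} = y y + 1 = y^{2} + 1 = 1 + y^{2}$)
$v{\left(Z \right)} - I = \left(1 + 64^{2}\right) - \frac{1597}{2} = \left(1 + 4096\right) - \frac{1597}{2} = 4097 - \frac{1597}{2} = \frac{6597}{2}$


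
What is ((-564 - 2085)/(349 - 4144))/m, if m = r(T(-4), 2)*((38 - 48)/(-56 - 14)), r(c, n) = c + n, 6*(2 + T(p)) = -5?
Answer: -37086/6325 ≈ -5.8634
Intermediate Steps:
T(p) = -17/6 (T(p) = -2 + (⅙)*(-5) = -2 - ⅚ = -17/6)
m = -5/42 (m = (-17/6 + 2)*((38 - 48)/(-56 - 14)) = -(-25)/(3*(-70)) = -(-25)*(-1)/(3*70) = -⅚*⅐ = -5/42 ≈ -0.11905)
((-564 - 2085)/(349 - 4144))/m = ((-564 - 2085)/(349 - 4144))/(-5/42) = -2649/(-3795)*(-42/5) = -2649*(-1/3795)*(-42/5) = (883/1265)*(-42/5) = -37086/6325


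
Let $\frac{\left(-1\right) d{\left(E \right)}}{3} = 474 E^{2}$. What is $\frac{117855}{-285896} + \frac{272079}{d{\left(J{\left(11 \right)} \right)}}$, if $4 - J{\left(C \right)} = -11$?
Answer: $- \frac{712925957}{564644600} \approx -1.2626$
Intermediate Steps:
$J{\left(C \right)} = 15$ ($J{\left(C \right)} = 4 - -11 = 4 + 11 = 15$)
$d{\left(E \right)} = - 1422 E^{2}$ ($d{\left(E \right)} = - 3 \cdot 474 E^{2} = - 1422 E^{2}$)
$\frac{117855}{-285896} + \frac{272079}{d{\left(J{\left(11 \right)} \right)}} = \frac{117855}{-285896} + \frac{272079}{\left(-1422\right) 15^{2}} = 117855 \left(- \frac{1}{285896}\right) + \frac{272079}{\left(-1422\right) 225} = - \frac{117855}{285896} + \frac{272079}{-319950} = - \frac{117855}{285896} + 272079 \left(- \frac{1}{319950}\right) = - \frac{117855}{285896} - \frac{3359}{3950} = - \frac{712925957}{564644600}$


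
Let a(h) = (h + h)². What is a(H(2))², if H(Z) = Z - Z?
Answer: 0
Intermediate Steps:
H(Z) = 0
a(h) = 4*h² (a(h) = (2*h)² = 4*h²)
a(H(2))² = (4*0²)² = (4*0)² = 0² = 0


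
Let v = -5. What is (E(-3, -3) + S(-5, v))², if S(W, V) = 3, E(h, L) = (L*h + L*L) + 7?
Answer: 784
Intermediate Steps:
E(h, L) = 7 + L² + L*h (E(h, L) = (L*h + L²) + 7 = (L² + L*h) + 7 = 7 + L² + L*h)
(E(-3, -3) + S(-5, v))² = ((7 + (-3)² - 3*(-3)) + 3)² = ((7 + 9 + 9) + 3)² = (25 + 3)² = 28² = 784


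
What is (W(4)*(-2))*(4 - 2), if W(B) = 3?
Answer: -12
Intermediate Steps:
(W(4)*(-2))*(4 - 2) = (3*(-2))*(4 - 2) = -6*2 = -12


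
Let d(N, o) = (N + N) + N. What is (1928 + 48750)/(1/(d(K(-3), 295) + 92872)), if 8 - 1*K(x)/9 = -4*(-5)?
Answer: 4690147544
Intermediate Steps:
K(x) = -108 (K(x) = 72 - (-36)*(-5) = 72 - 9*20 = 72 - 180 = -108)
d(N, o) = 3*N (d(N, o) = 2*N + N = 3*N)
(1928 + 48750)/(1/(d(K(-3), 295) + 92872)) = (1928 + 48750)/(1/(3*(-108) + 92872)) = 50678/(1/(-324 + 92872)) = 50678/(1/92548) = 50678*92548 = 4690147544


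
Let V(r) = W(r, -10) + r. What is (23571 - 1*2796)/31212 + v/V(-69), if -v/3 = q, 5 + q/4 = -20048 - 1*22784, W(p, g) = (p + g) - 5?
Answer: -34948067/10404 ≈ -3359.1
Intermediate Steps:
W(p, g) = -5 + g + p (W(p, g) = (g + p) - 5 = -5 + g + p)
q = -171348 (q = -20 + 4*(-20048 - 1*22784) = -20 + 4*(-20048 - 22784) = -20 + 4*(-42832) = -20 - 171328 = -171348)
V(r) = -15 + 2*r (V(r) = (-5 - 10 + r) + r = (-15 + r) + r = -15 + 2*r)
v = 514044 (v = -3*(-171348) = 514044)
(23571 - 1*2796)/31212 + v/V(-69) = (23571 - 1*2796)/31212 + 514044/(-15 + 2*(-69)) = (23571 - 2796)*(1/31212) + 514044/(-15 - 138) = 20775*(1/31212) + 514044/(-153) = 6925/10404 + 514044*(-1/153) = 6925/10404 - 57116/17 = -34948067/10404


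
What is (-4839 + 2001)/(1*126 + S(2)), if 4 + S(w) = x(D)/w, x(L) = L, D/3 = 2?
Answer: -2838/125 ≈ -22.704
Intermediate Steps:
D = 6 (D = 3*2 = 6)
S(w) = -4 + 6/w
(-4839 + 2001)/(1*126 + S(2)) = (-4839 + 2001)/(1*126 + (-4 + 6/2)) = -2838/(126 + (-4 + 6*(1/2))) = -2838/(126 + (-4 + 3)) = -2838/(126 - 1) = -2838/125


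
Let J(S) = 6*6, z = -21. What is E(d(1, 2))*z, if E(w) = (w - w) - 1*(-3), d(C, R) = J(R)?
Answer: -63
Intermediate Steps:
J(S) = 36
d(C, R) = 36
E(w) = 3 (E(w) = 0 + 3 = 3)
E(d(1, 2))*z = 3*(-21) = -63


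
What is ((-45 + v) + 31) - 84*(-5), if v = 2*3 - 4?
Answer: 408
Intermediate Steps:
v = 2 (v = 6 - 4 = 2)
((-45 + v) + 31) - 84*(-5) = ((-45 + 2) + 31) - 84*(-5) = (-43 + 31) + 420 = -12 + 420 = 408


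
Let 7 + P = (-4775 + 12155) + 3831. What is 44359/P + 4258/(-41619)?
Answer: 1798470589/466299276 ≈ 3.8569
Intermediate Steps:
P = 11204 (P = -7 + ((-4775 + 12155) + 3831) = -7 + (7380 + 3831) = -7 + 11211 = 11204)
44359/P + 4258/(-41619) = 44359/11204 + 4258/(-41619) = 44359*(1/11204) + 4258*(-1/41619) = 44359/11204 - 4258/41619 = 1798470589/466299276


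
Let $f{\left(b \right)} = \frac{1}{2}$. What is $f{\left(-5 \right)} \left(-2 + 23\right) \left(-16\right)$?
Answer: $-168$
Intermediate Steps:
$f{\left(b \right)} = \frac{1}{2}$
$f{\left(-5 \right)} \left(-2 + 23\right) \left(-16\right) = \frac{-2 + 23}{2} \left(-16\right) = \frac{1}{2} \cdot 21 \left(-16\right) = \frac{21}{2} \left(-16\right) = -168$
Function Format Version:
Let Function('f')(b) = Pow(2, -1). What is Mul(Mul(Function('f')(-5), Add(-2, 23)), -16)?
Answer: -168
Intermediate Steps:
Function('f')(b) = Rational(1, 2)
Mul(Mul(Function('f')(-5), Add(-2, 23)), -16) = Mul(Mul(Rational(1, 2), Add(-2, 23)), -16) = Mul(Mul(Rational(1, 2), 21), -16) = Mul(Rational(21, 2), -16) = -168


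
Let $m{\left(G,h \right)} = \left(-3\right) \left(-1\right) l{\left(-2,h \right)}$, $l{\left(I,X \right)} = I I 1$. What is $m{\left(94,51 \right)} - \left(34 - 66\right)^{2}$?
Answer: $-1012$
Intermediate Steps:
$l{\left(I,X \right)} = I^{2}$ ($l{\left(I,X \right)} = I^{2} \cdot 1 = I^{2}$)
$m{\left(G,h \right)} = 12$ ($m{\left(G,h \right)} = \left(-3\right) \left(-1\right) \left(-2\right)^{2} = 3 \cdot 4 = 12$)
$m{\left(94,51 \right)} - \left(34 - 66\right)^{2} = 12 - \left(34 - 66\right)^{2} = 12 - \left(-32\right)^{2} = 12 - 1024 = -1012$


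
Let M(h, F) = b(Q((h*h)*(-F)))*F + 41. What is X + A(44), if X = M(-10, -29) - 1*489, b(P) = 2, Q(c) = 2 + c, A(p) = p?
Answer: -462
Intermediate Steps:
M(h, F) = 41 + 2*F (M(h, F) = 2*F + 41 = 41 + 2*F)
X = -506 (X = (41 + 2*(-29)) - 1*489 = (41 - 58) - 489 = -17 - 489 = -506)
X + A(44) = -506 + 44 = -462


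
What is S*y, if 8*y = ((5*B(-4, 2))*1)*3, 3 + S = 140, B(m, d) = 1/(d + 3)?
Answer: 411/8 ≈ 51.375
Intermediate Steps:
B(m, d) = 1/(3 + d)
S = 137 (S = -3 + 140 = 137)
y = 3/8 (y = (((5/(3 + 2))*1)*3)/8 = (((5/5)*1)*3)/8 = (((5*(⅕))*1)*3)/8 = ((1*1)*3)/8 = (1*3)/8 = (⅛)*3 = 3/8 ≈ 0.37500)
S*y = 137*(3/8) = 411/8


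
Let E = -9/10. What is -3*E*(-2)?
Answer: -27/5 ≈ -5.4000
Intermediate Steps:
E = -9/10 (E = -9*⅒ = -9/10 ≈ -0.90000)
-3*E*(-2) = -3*(-9/10)*(-2) = (27/10)*(-2) = -27/5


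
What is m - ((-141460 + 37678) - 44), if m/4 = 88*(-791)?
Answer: -174606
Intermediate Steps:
m = -278432 (m = 4*(88*(-791)) = 4*(-69608) = -278432)
m - ((-141460 + 37678) - 44) = -278432 - ((-141460 + 37678) - 44) = -278432 - (-103782 - 44) = -278432 - 1*(-103826) = -278432 + 103826 = -174606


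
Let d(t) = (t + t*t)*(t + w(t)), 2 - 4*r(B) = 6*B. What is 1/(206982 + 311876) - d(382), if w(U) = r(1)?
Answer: -28922486686787/518858 ≈ -5.5743e+7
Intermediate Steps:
r(B) = 1/2 - 3*B/2
w(U) = -1 (w(U) = 1/2 - 3/2*1 = 1/2 - 3/2 = -1)
d(t) = (-1 + t)*(t + t**2) (d(t) = (t + t*t)*(t - 1) = (t + t**2)*(-1 + t) = (-1 + t)*(t + t**2))
1/(206982 + 311876) - d(382) = 1/(206982 + 311876) - (382**3 - 1*382) = 1/518858 - (55742968 - 382) = 1/518858 - 1*55742586 = 1/518858 - 55742586 = -28922486686787/518858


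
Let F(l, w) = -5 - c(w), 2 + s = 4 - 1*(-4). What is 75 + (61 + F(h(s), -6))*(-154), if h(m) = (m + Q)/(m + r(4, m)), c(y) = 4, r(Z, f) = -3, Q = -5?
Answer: -7933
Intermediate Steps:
s = 6 (s = -2 + (4 - 1*(-4)) = -2 + (4 + 4) = -2 + 8 = 6)
h(m) = (-5 + m)/(-3 + m) (h(m) = (m - 5)/(m - 3) = (-5 + m)/(-3 + m))
F(l, w) = -9 (F(l, w) = -5 - 1*4 = -5 - 4 = -9)
75 + (61 + F(h(s), -6))*(-154) = 75 + (61 - 9)*(-154) = 75 + 52*(-154) = 75 - 8008 = -7933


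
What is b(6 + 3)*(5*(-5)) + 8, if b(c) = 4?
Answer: -92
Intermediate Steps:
b(6 + 3)*(5*(-5)) + 8 = 4*(5*(-5)) + 8 = 4*(-25) + 8 = -100 + 8 = -92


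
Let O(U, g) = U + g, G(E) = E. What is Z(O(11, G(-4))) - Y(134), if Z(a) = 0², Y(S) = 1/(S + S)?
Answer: -1/268 ≈ -0.0037313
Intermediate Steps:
Y(S) = 1/(2*S)
Z(a) = 0
Z(O(11, G(-4))) - Y(134) = 0 - 1/(2*134) = 0 - 1*1/268 = 0 - 1/268 = -1/268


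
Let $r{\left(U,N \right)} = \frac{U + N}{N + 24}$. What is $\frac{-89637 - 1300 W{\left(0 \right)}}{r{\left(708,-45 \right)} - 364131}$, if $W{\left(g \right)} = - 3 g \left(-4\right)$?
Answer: $\frac{627459}{2549138} \approx 0.24615$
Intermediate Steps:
$W{\left(g \right)} = 12 g$
$r{\left(U,N \right)} = \frac{N + U}{24 + N}$
$\frac{-89637 - 1300 W{\left(0 \right)}}{r{\left(708,-45 \right)} - 364131} = \frac{-89637 - 1300 \cdot 12 \cdot 0}{\frac{-45 + 708}{24 - 45} - 364131} = \frac{-89637 - 0}{\frac{1}{-21} \cdot 663 - 364131} = \frac{-89637 + 0}{\left(- \frac{1}{21}\right) 663 - 364131} = - \frac{89637}{- \frac{221}{7} - 364131} = - \frac{89637}{- \frac{2549138}{7}} = \left(-89637\right) \left(- \frac{7}{2549138}\right) = \frac{627459}{2549138}$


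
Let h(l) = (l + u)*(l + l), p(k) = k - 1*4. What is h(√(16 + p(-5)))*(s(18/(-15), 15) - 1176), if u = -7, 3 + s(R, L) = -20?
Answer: -16786 + 16786*√7 ≈ 27626.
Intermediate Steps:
s(R, L) = -23 (s(R, L) = -3 - 20 = -23)
p(k) = -4 + k (p(k) = k - 4 = -4 + k)
h(l) = 2*l*(-7 + l) (h(l) = (l - 7)*(l + l) = (-7 + l)*(2*l) = 2*l*(-7 + l))
h(√(16 + p(-5)))*(s(18/(-15), 15) - 1176) = (2*√(16 + (-4 - 5))*(-7 + √(16 + (-4 - 5))))*(-23 - 1176) = (2*√(16 - 9)*(-7 + √(16 - 9)))*(-1199) = (2*√7*(-7 + √7))*(-1199) = -2398*√7*(-7 + √7)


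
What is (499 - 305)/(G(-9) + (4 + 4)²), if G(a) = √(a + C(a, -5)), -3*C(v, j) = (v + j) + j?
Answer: 4656/1537 - 97*I*√6/3074 ≈ 3.0293 - 0.077294*I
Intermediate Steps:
C(v, j) = -2*j/3 - v/3 (C(v, j) = -((v + j) + j)/3 = -((j + v) + j)/3 = -(v + 2*j)/3 = -2*j/3 - v/3)
G(a) = √(10/3 + 2*a/3) (G(a) = √(a + (-⅔*(-5) - a/3)) = √(a + (10/3 - a/3)) = √(10/3 + 2*a/3))
(499 - 305)/(G(-9) + (4 + 4)²) = (499 - 305)/(√(30 + 6*(-9))/3 + (4 + 4)²) = 194/(√(30 - 54)/3 + 8²) = 194/(√(-24)/3 + 64) = 194/((2*I*√6)/3 + 64) = 194/(2*I*√6/3 + 64) = 194/(64 + 2*I*√6/3)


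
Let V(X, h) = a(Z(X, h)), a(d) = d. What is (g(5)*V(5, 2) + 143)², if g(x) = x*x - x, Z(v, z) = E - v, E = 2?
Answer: 6889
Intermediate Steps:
Z(v, z) = 2 - v
g(x) = x² - x
V(X, h) = 2 - X
(g(5)*V(5, 2) + 143)² = ((5*(-1 + 5))*(2 - 1*5) + 143)² = ((5*4)*(2 - 5) + 143)² = (20*(-3) + 143)² = (-60 + 143)² = 83² = 6889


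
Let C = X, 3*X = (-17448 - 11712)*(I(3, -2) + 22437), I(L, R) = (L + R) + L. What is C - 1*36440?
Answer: -218162960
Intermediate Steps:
I(L, R) = R + 2*L
X = -218126520 (X = ((-17448 - 11712)*((-2 + 2*3) + 22437))/3 = (-29160*((-2 + 6) + 22437))/3 = (-29160*(4 + 22437))/3 = (-29160*22441)/3 = (⅓)*(-654379560) = -218126520)
C = -218126520
C - 1*36440 = -218126520 - 1*36440 = -218126520 - 36440 = -218162960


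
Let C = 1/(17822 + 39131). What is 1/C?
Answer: 56953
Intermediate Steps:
C = 1/56953 ≈ 1.7558e-5
1/C = 1/(1/56953) = 56953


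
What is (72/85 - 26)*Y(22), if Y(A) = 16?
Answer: -34208/85 ≈ -402.45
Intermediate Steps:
(72/85 - 26)*Y(22) = (72/85 - 26)*16 = -2138/85*16 = -34208/85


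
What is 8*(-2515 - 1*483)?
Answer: -23984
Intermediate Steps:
8*(-2515 - 1*483) = 8*(-2515 - 483) = 8*(-2998) = -23984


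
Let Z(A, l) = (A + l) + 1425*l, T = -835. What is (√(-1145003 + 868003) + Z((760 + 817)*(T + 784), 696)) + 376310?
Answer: 1288379 + 10*I*√2770 ≈ 1.2884e+6 + 526.31*I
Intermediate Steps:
Z(A, l) = A + 1426*l
(√(-1145003 + 868003) + Z((760 + 817)*(T + 784), 696)) + 376310 = (√(-1145003 + 868003) + ((760 + 817)*(-835 + 784) + 1426*696)) + 376310 = (√(-277000) + (1577*(-51) + 992496)) + 376310 = (10*I*√2770 + (-80427 + 992496)) + 376310 = (10*I*√2770 + 912069) + 376310 = (912069 + 10*I*√2770) + 376310 = 1288379 + 10*I*√2770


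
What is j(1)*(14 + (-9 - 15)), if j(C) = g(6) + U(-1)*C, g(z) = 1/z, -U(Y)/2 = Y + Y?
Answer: -125/3 ≈ -41.667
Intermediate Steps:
U(Y) = -4*Y (U(Y) = -2*(Y + Y) = -4*Y)
g(z) = 1/z
j(C) = ⅙ + 4*C (j(C) = 1/6 + (-4*(-1))*C = ⅙ + 4*C)
j(1)*(14 + (-9 - 15)) = (⅙ + 4*1)*(14 + (-9 - 15)) = (⅙ + 4)*(14 - 24) = (25/6)*(-10) = -125/3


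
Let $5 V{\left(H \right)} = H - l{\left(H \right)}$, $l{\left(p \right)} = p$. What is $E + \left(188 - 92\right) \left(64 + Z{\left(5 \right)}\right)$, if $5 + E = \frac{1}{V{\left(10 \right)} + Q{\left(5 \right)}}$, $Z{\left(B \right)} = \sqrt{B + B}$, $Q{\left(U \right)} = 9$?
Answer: $\frac{55252}{9} + 96 \sqrt{10} \approx 6442.7$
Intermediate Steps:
$Z{\left(B \right)} = \sqrt{2} \sqrt{B}$ ($Z{\left(B \right)} = \sqrt{2 B} = \sqrt{2} \sqrt{B}$)
$V{\left(H \right)} = 0$ ($V{\left(H \right)} = \frac{H - H}{5} = \frac{1}{5} \cdot 0 = 0$)
$E = - \frac{44}{9}$ ($E = -5 + \frac{1}{0 + 9} = -5 + \frac{1}{9} = - \frac{44}{9} \approx -4.8889$)
$E + \left(188 - 92\right) \left(64 + Z{\left(5 \right)}\right) = - \frac{44}{9} + \left(188 - 92\right) \left(64 + \sqrt{2} \sqrt{5}\right) = - \frac{44}{9} + 96 \left(64 + \sqrt{10}\right) = - \frac{44}{9} + \left(6144 + 96 \sqrt{10}\right) = \frac{55252}{9} + 96 \sqrt{10}$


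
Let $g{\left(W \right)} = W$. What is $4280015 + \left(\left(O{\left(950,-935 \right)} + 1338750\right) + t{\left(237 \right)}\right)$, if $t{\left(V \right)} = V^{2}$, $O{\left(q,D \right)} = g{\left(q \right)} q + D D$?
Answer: $7451659$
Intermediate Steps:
$O{\left(q,D \right)} = D^{2} + q^{2}$ ($O{\left(q,D \right)} = q q + D D = q^{2} + D^{2} = D^{2} + q^{2}$)
$4280015 + \left(\left(O{\left(950,-935 \right)} + 1338750\right) + t{\left(237 \right)}\right) = 4280015 + \left(\left(\left(\left(-935\right)^{2} + 950^{2}\right) + 1338750\right) + 237^{2}\right) = 4280015 + \left(\left(\left(874225 + 902500\right) + 1338750\right) + 56169\right) = 4280015 + \left(\left(1776725 + 1338750\right) + 56169\right) = 4280015 + \left(3115475 + 56169\right) = 4280015 + 3171644 = 7451659$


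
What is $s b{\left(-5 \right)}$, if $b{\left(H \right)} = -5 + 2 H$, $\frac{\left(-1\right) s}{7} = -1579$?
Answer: $-165795$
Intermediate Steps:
$s = 11053$ ($s = \left(-7\right) \left(-1579\right) = 11053$)
$s b{\left(-5 \right)} = 11053 \left(-5 + 2 \left(-5\right)\right) = 11053 \left(-5 - 10\right) = 11053 \left(-15\right) = -165795$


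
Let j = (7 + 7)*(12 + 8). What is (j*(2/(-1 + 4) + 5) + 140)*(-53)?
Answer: -274540/3 ≈ -91513.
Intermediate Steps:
j = 280 (j = 14*20 = 280)
(j*(2/(-1 + 4) + 5) + 140)*(-53) = (280*(2/(-1 + 4) + 5) + 140)*(-53) = (280*(2/3 + 5) + 140)*(-53) = (280*((⅓)*2 + 5) + 140)*(-53) = (280*(⅔ + 5) + 140)*(-53) = (280*(17/3) + 140)*(-53) = (4760/3 + 140)*(-53) = (5180/3)*(-53) = -274540/3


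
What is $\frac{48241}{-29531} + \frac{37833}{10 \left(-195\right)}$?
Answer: $- \frac{403772091}{19195150} \approx -21.035$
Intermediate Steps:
$\frac{48241}{-29531} + \frac{37833}{10 \left(-195\right)} = 48241 \left(- \frac{1}{29531}\right) + \frac{37833}{-1950} = - \frac{48241}{29531} + 37833 \left(- \frac{1}{1950}\right) = - \frac{48241}{29531} - \frac{12611}{650} = - \frac{403772091}{19195150}$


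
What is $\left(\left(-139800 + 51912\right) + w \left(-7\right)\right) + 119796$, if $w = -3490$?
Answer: $56338$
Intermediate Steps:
$\left(\left(-139800 + 51912\right) + w \left(-7\right)\right) + 119796 = \left(\left(-139800 + 51912\right) - -24430\right) + 119796 = \left(-87888 + 24430\right) + 119796 = -63458 + 119796 = 56338$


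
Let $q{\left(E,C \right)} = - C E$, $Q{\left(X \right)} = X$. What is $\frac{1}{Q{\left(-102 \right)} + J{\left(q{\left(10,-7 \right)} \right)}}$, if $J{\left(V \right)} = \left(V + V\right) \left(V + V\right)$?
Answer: $\frac{1}{19498} \approx 5.1287 \cdot 10^{-5}$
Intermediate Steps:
$q{\left(E,C \right)} = - C E$
$J{\left(V \right)} = 4 V^{2}$ ($J{\left(V \right)} = 2 V 2 V = 4 V^{2}$)
$\frac{1}{Q{\left(-102 \right)} + J{\left(q{\left(10,-7 \right)} \right)}} = \frac{1}{-102 + 4 \left(\left(-1\right) \left(-7\right) 10\right)^{2}} = \frac{1}{-102 + 4 \cdot 70^{2}} = \frac{1}{-102 + 4 \cdot 4900} = \frac{1}{-102 + 19600} = \frac{1}{19498}$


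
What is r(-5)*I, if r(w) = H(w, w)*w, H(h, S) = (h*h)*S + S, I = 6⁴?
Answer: 842400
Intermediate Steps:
I = 1296
H(h, S) = S + S*h² (H(h, S) = h²*S + S = S*h² + S = S + S*h²)
r(w) = w²*(1 + w²) (r(w) = (w*(1 + w²))*w = w²*(1 + w²))
r(-5)*I = ((-5)² + (-5)⁴)*1296 = (25 + 625)*1296 = 650*1296 = 842400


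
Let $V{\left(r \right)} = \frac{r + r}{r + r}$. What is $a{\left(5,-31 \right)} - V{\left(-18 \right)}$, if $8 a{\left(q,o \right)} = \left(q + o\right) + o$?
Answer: $- \frac{65}{8} \approx -8.125$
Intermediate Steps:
$V{\left(r \right)} = 1$ ($V{\left(r \right)} = \frac{2 r}{2 r} = 2 r \frac{1}{2 r} = 1$)
$a{\left(q,o \right)} = \frac{o}{4} + \frac{q}{8}$ ($a{\left(q,o \right)} = \frac{\left(q + o\right) + o}{8} = \frac{\left(o + q\right) + o}{8} = \frac{q + 2 o}{8} = \frac{o}{4} + \frac{q}{8}$)
$a{\left(5,-31 \right)} - V{\left(-18 \right)} = \left(\frac{1}{4} \left(-31\right) + \frac{1}{8} \cdot 5\right) - 1 = \left(- \frac{31}{4} + \frac{5}{8}\right) - 1 = - \frac{57}{8} - 1 = - \frac{65}{8}$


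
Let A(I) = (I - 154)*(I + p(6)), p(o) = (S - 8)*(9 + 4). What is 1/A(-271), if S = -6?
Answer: 1/192525 ≈ 5.1941e-6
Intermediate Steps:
p(o) = -182 (p(o) = (-6 - 8)*(9 + 4) = -14*13 = -182)
A(I) = (-182 + I)*(-154 + I) (A(I) = (I - 154)*(I - 182) = (-154 + I)*(-182 + I) = (-182 + I)*(-154 + I))
1/A(-271) = 1/(28028 + (-271)² - 336*(-271)) = 1/(28028 + 73441 + 91056) = 1/192525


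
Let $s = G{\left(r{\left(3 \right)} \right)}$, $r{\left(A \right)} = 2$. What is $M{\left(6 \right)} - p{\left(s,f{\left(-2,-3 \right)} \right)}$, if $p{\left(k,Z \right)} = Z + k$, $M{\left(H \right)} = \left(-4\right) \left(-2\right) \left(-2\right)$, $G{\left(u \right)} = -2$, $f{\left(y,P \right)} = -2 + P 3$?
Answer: $-3$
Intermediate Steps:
$f{\left(y,P \right)} = -2 + 3 P$
$s = -2$
$M{\left(H \right)} = -16$ ($M{\left(H \right)} = 8 \left(-2\right) = -16$)
$M{\left(6 \right)} - p{\left(s,f{\left(-2,-3 \right)} \right)} = -16 - \left(\left(-2 + 3 \left(-3\right)\right) - 2\right) = -16 - \left(\left(-2 - 9\right) - 2\right) = -16 - \left(-11 - 2\right) = -16 - -13 = -16 + 13 = -3$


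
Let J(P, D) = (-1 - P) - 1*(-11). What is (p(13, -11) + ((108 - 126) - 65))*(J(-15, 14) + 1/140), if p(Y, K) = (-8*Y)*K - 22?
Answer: 3637539/140 ≈ 25982.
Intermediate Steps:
J(P, D) = 10 - P (J(P, D) = (-1 - P) + 11 = 10 - P)
p(Y, K) = -22 - 8*K*Y (p(Y, K) = -8*K*Y - 22 = -22 - 8*K*Y)
(p(13, -11) + ((108 - 126) - 65))*(J(-15, 14) + 1/140) = ((-22 - 8*(-11)*13) + ((108 - 126) - 65))*((10 - 1*(-15)) + 1/140) = ((-22 + 1144) + (-18 - 65))*((10 + 15) + 1/140) = (1122 - 83)*(25 + 1/140) = 1039*(3501/140) = 3637539/140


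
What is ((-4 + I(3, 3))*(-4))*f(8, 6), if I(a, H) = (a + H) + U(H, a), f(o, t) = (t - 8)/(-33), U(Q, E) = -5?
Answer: 8/11 ≈ 0.72727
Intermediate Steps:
f(o, t) = 8/33 - t/33 (f(o, t) = (-8 + t)*(-1/33) = 8/33 - t/33)
I(a, H) = -5 + H + a (I(a, H) = (a + H) - 5 = (H + a) - 5 = -5 + H + a)
((-4 + I(3, 3))*(-4))*f(8, 6) = ((-4 + (-5 + 3 + 3))*(-4))*(8/33 - 1/33*6) = ((-4 + 1)*(-4))*(8/33 - 2/11) = -3*(-4)*(2/33) = 12*(2/33) = 8/11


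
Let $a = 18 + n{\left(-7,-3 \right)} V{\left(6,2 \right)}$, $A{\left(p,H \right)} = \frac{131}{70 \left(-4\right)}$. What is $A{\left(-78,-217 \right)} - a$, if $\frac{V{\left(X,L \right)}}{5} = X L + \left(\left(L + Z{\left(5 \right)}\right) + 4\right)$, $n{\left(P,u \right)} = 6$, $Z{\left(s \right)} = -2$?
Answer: $- \frac{139571}{280} \approx -498.47$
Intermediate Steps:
$V{\left(X,L \right)} = 10 + 5 L + 5 L X$ ($V{\left(X,L \right)} = 5 \left(X L + \left(\left(L - 2\right) + 4\right)\right) = 5 \left(L X + \left(\left(-2 + L\right) + 4\right)\right) = 5 \left(L X + \left(2 + L\right)\right) = 5 \left(2 + L + L X\right) = 10 + 5 L + 5 L X$)
$A{\left(p,H \right)} = - \frac{131}{280}$ ($A{\left(p,H \right)} = \frac{131}{-280} = 131 \left(- \frac{1}{280}\right) = - \frac{131}{280}$)
$a = 498$ ($a = 18 + 6 \left(10 + 5 \cdot 2 + 5 \cdot 2 \cdot 6\right) = 18 + 6 \left(10 + 10 + 60\right) = 18 + 6 \cdot 80 = 18 + 480 = 498$)
$A{\left(-78,-217 \right)} - a = - \frac{131}{280} - 498 = - \frac{139571}{280}$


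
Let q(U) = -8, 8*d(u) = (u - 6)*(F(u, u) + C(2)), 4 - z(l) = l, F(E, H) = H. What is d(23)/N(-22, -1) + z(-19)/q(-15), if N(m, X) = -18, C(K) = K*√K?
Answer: -805/144 - 17*√2/72 ≈ -5.9242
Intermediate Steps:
z(l) = 4 - l
C(K) = K^(3/2)
d(u) = (-6 + u)*(u + 2*√2)/8 (d(u) = ((u - 6)*(u + 2^(3/2)))/8 = ((-6 + u)*(u + 2*√2))/8 = (-6 + u)*(u + 2*√2)/8)
d(23)/N(-22, -1) + z(-19)/q(-15) = (-3*√2/2 - ¾*23 + (⅛)*23² + (¼)*23*√2)/(-18) + (4 - 1*(-19))/(-8) = (-3*√2/2 - 69/4 + (⅛)*529 + 23*√2/4)*(-1/18) + (4 + 19)*(-⅛) = (-3*√2/2 - 69/4 + 529/8 + 23*√2/4)*(-1/18) + 23*(-⅛) = (391/8 + 17*√2/4)*(-1/18) - 23/8 = (-391/144 - 17*√2/72) - 23/8 = -805/144 - 17*√2/72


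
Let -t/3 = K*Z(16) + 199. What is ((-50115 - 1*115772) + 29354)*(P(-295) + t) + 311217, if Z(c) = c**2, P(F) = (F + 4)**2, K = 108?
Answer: -155336403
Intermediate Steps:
P(F) = (4 + F)**2
t = -83541 (t = -3*(108*16**2 + 199) = -3*(108*256 + 199) = -3*(27648 + 199) = -3*27847 = -83541)
((-50115 - 1*115772) + 29354)*(P(-295) + t) + 311217 = ((-50115 - 1*115772) + 29354)*((4 - 295)**2 - 83541) + 311217 = ((-50115 - 115772) + 29354)*((-291)**2 - 83541) + 311217 = (-165887 + 29354)*(84681 - 83541) + 311217 = -136533*1140 + 311217 = -155647620 + 311217 = -155336403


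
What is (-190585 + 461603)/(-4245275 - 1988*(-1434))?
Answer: -271018/1394483 ≈ -0.19435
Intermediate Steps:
(-190585 + 461603)/(-4245275 - 1988*(-1434)) = 271018/(-4245275 + 2850792) = 271018/(-1394483) = 271018*(-1/1394483) = -271018/1394483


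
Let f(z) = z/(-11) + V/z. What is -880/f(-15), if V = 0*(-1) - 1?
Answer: -36300/59 ≈ -615.25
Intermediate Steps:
V = -1 (V = 0 - 1 = -1)
f(z) = -1/z - z/11 (f(z) = z/(-11) - 1/z = z*(-1/11) - 1/z = -z/11 - 1/z = -1/z - z/11)
-880/f(-15) = -880/(-1/(-15) - 1/11*(-15)) = -880/(-1*(-1/15) + 15/11) = -880/(1/15 + 15/11) = -880/236/165 = -880*165/236 = -36300/59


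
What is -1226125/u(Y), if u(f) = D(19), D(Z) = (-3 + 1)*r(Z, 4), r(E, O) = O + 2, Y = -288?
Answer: 1226125/12 ≈ 1.0218e+5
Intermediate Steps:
r(E, O) = 2 + O
D(Z) = -12 (D(Z) = (-3 + 1)*(2 + 4) = -2*6 = -12)
u(f) = -12
-1226125/u(Y) = -1226125/(-12) = -1226125*(-1/12) = 1226125/12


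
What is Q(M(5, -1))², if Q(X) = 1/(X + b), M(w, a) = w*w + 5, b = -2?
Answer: 1/784 ≈ 0.0012755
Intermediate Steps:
M(w, a) = 5 + w² (M(w, a) = w² + 5 = 5 + w²)
Q(X) = 1/(-2 + X) (Q(X) = 1/(X - 2) = 1/(-2 + X))
Q(M(5, -1))² = (1/(-2 + (5 + 5²)))² = (1/(-2 + (5 + 25)))² = (1/(-2 + 30))² = (1/28)² = 1/784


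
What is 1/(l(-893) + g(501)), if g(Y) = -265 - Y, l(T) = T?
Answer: -1/1659 ≈ -0.00060277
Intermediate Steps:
1/(l(-893) + g(501)) = 1/(-893 + (-265 - 1*501)) = 1/(-893 + (-265 - 501)) = 1/(-893 - 766) = 1/(-1659) = -1/1659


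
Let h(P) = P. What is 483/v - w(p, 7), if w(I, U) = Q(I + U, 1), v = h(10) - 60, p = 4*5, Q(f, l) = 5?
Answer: -733/50 ≈ -14.660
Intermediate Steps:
p = 20
v = -50 (v = 10 - 60 = -50)
w(I, U) = 5
483/v - w(p, 7) = 483/(-50) - 1*5 = 483*(-1/50) - 5 = -483/50 - 5 = -733/50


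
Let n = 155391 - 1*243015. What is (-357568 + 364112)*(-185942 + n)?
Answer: -1790215904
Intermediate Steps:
n = -87624 (n = 155391 - 243015 = -87624)
(-357568 + 364112)*(-185942 + n) = (-357568 + 364112)*(-185942 - 87624) = 6544*(-273566) = -1790215904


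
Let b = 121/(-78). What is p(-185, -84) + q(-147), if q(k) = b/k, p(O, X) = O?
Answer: -2121089/11466 ≈ -184.99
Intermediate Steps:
b = -121/78 (b = 121*(-1/78) = -121/78 ≈ -1.5513)
q(k) = -121/(78*k)
p(-185, -84) + q(-147) = -185 - 121/78/(-147) = -185 - 121/78*(-1/147) = -185 + 121/11466 = -2121089/11466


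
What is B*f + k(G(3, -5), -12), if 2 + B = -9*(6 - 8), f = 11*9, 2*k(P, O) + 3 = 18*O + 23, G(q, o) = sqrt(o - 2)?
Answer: 1486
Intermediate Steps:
G(q, o) = sqrt(-2 + o)
k(P, O) = 10 + 9*O (k(P, O) = -3/2 + (18*O + 23)/2 = -3/2 + (23 + 18*O)/2 = -3/2 + (23/2 + 9*O) = 10 + 9*O)
f = 99
B = 16 (B = -2 - 9*(6 - 8) = -2 - 9*(-2) = -2 + 18 = 16)
B*f + k(G(3, -5), -12) = 16*99 + (10 + 9*(-12)) = 1584 + (10 - 108) = 1584 - 98 = 1486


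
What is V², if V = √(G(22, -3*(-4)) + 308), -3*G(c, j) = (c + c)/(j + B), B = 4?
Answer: 3685/12 ≈ 307.08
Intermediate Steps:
G(c, j) = -2*c/(3*(4 + j)) (G(c, j) = -(c + c)/(3*(j + 4)) = -2*c/(3*(4 + j)))
V = √11055/6 (V = √(-2*22/(12 + 3*(-3*(-4))) + 308) = √(-2*22/(12 + 3*12) + 308) = √(-2*22/(12 + 36) + 308) = √(-2*22/48 + 308) = √(-2*22*1/48 + 308) = √(-11/12 + 308) = √(3685/12) = √11055/6 ≈ 17.524)
V² = (√11055/6)² = 3685/12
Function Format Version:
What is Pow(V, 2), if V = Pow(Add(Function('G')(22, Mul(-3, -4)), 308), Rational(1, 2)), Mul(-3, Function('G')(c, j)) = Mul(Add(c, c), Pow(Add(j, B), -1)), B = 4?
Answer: Rational(3685, 12) ≈ 307.08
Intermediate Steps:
Function('G')(c, j) = Mul(Rational(-2, 3), c, Pow(Add(4, j), -1)) (Function('G')(c, j) = Mul(Rational(-1, 3), Mul(Add(c, c), Pow(Add(j, 4), -1))) = Mul(Rational(-1, 3), Mul(Mul(2, c), Pow(Add(4, j), -1))) = Mul(Rational(-1, 3), Mul(2, c, Pow(Add(4, j), -1))) = Mul(Rational(-2, 3), c, Pow(Add(4, j), -1)))
V = Mul(Rational(1, 6), Pow(11055, Rational(1, 2))) (V = Pow(Add(Mul(-2, 22, Pow(Add(12, Mul(3, Mul(-3, -4))), -1)), 308), Rational(1, 2)) = Pow(Add(Mul(-2, 22, Pow(Add(12, Mul(3, 12)), -1)), 308), Rational(1, 2)) = Pow(Add(Mul(-2, 22, Pow(Add(12, 36), -1)), 308), Rational(1, 2)) = Pow(Add(Mul(-2, 22, Pow(48, -1)), 308), Rational(1, 2)) = Pow(Add(Mul(-2, 22, Rational(1, 48)), 308), Rational(1, 2)) = Pow(Add(Rational(-11, 12), 308), Rational(1, 2)) = Pow(Rational(3685, 12), Rational(1, 2)) = Mul(Rational(1, 6), Pow(11055, Rational(1, 2))) ≈ 17.524)
Pow(V, 2) = Pow(Mul(Rational(1, 6), Pow(11055, Rational(1, 2))), 2) = Rational(3685, 12)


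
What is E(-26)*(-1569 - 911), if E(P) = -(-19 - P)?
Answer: 17360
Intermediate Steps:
E(P) = 19 + P
E(-26)*(-1569 - 911) = (19 - 26)*(-1569 - 911) = -7*(-2480) = 17360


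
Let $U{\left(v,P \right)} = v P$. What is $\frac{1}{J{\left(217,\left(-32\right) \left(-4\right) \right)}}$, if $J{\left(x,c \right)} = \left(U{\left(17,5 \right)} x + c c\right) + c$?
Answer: $\frac{1}{34957} \approx 2.8607 \cdot 10^{-5}$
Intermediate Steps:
$U{\left(v,P \right)} = P v$
$J{\left(x,c \right)} = c + c^{2} + 85 x$ ($J{\left(x,c \right)} = \left(5 \cdot 17 x + c c\right) + c = \left(85 x + c^{2}\right) + c = \left(c^{2} + 85 x\right) + c = c + c^{2} + 85 x$)
$\frac{1}{J{\left(217,\left(-32\right) \left(-4\right) \right)}} = \frac{1}{\left(-32\right) \left(-4\right) + \left(\left(-32\right) \left(-4\right)\right)^{2} + 85 \cdot 217} = \frac{1}{128 + 128^{2} + 18445} = \frac{1}{128 + 16384 + 18445} = \frac{1}{34957}$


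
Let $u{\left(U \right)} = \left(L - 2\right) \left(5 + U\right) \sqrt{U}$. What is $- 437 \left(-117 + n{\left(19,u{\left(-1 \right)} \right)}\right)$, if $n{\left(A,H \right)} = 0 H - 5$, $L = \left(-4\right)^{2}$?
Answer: $53314$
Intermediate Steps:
$L = 16$
$u{\left(U \right)} = \sqrt{U} \left(70 + 14 U\right)$ ($u{\left(U \right)} = \left(16 - 2\right) \left(5 + U\right) \sqrt{U} = 14 \left(5 + U\right) \sqrt{U} = \left(70 + 14 U\right) \sqrt{U} = \sqrt{U} \left(70 + 14 U\right)$)
$n{\left(A,H \right)} = -5$ ($n{\left(A,H \right)} = 0 - 5 = -5$)
$- 437 \left(-117 + n{\left(19,u{\left(-1 \right)} \right)}\right) = - 437 \left(-117 - 5\right) = \left(-437\right) \left(-122\right) = 53314$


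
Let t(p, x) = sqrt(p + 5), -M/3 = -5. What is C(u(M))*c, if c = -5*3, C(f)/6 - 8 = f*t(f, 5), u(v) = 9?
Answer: -720 - 810*sqrt(14) ≈ -3750.7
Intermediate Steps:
M = 15 (M = -3*(-5) = 15)
t(p, x) = sqrt(5 + p)
C(f) = 48 + 6*f*sqrt(5 + f) (C(f) = 48 + 6*(f*sqrt(5 + f)) = 48 + 6*f*sqrt(5 + f))
c = -15
C(u(M))*c = (48 + 6*9*sqrt(5 + 9))*(-15) = (48 + 6*9*sqrt(14))*(-15) = (48 + 54*sqrt(14))*(-15) = -720 - 810*sqrt(14)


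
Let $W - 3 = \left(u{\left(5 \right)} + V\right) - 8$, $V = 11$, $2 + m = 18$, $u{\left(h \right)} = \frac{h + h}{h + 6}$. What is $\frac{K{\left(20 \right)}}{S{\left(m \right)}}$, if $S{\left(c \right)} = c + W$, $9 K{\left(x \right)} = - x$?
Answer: $- \frac{55}{567} \approx -0.097002$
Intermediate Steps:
$K{\left(x \right)} = - \frac{x}{9}$ ($K{\left(x \right)} = \frac{\left(-1\right) x}{9} = - \frac{x}{9}$)
$u{\left(h \right)} = \frac{2 h}{6 + h}$
$m = 16$ ($m = -2 + 18 = 16$)
$W = \frac{76}{11}$ ($W = 3 - \left(-3 - \frac{10}{6 + 5}\right) = 3 - \left(-3 - \frac{10}{11}\right) = 3 + \left(\left(\frac{10}{11} + 11\right) - 8\right) = 3 + \left(\frac{131}{11} - 8\right) = 3 + \frac{43}{11} = \frac{76}{11} \approx 6.9091$)
$S{\left(c \right)} = \frac{76}{11} + c$ ($S{\left(c \right)} = c + \frac{76}{11} = \frac{76}{11} + c$)
$\frac{K{\left(20 \right)}}{S{\left(m \right)}} = \frac{\left(- \frac{1}{9}\right) 20}{\frac{76}{11} + 16} = - \frac{20}{9 \cdot \frac{252}{11}} = \left(- \frac{20}{9}\right) \frac{11}{252} = - \frac{55}{567}$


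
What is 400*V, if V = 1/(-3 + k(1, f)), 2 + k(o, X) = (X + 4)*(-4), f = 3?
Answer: -400/33 ≈ -12.121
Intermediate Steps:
k(o, X) = -18 - 4*X (k(o, X) = -2 + (X + 4)*(-4) = -2 + (4 + X)*(-4) = -2 + (-16 - 4*X) = -18 - 4*X)
V = -1/33 (V = 1/(-3 + (-18 - 4*3)) = 1/(-3 + (-18 - 12)) = 1/(-3 - 30) = 1/(-33) = -1/33 ≈ -0.030303)
400*V = 400*(-1/33) = -400/33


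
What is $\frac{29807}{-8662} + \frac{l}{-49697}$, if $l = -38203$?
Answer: $- \frac{1150404093}{430475414} \approx -2.6724$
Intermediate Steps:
$\frac{29807}{-8662} + \frac{l}{-49697} = \frac{29807}{-8662} - \frac{38203}{-49697} = 29807 \left(- \frac{1}{8662}\right) - - \frac{38203}{49697} = - \frac{29807}{8662} + \frac{38203}{49697} = - \frac{1150404093}{430475414}$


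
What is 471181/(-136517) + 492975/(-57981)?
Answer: -4505667316/376923437 ≈ -11.954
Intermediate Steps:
471181/(-136517) + 492975/(-57981) = 471181*(-1/136517) + 492975*(-1/57981) = -471181/136517 - 23475/2761 = -4505667316/376923437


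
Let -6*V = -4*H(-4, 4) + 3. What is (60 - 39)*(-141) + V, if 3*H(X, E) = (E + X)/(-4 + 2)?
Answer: -5923/2 ≈ -2961.5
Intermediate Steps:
H(X, E) = -E/6 - X/6 (H(X, E) = ((E + X)/(-4 + 2))/3 = ((E + X)/(-2))/3 = ((E + X)*(-½))/3 = (-E/2 - X/2)/3 = -E/6 - X/6)
V = -½ (V = -(-4*(-⅙*4 - ⅙*(-4)) + 3)/6 = -(-4*(-⅔ + ⅔) + 3)/6 = -(-4*0 + 3)/6 = -(0 + 3)/6 = -⅙*3 = -½ ≈ -0.50000)
(60 - 39)*(-141) + V = (60 - 39)*(-141) - ½ = 21*(-141) - ½ = -2961 - ½ = -5923/2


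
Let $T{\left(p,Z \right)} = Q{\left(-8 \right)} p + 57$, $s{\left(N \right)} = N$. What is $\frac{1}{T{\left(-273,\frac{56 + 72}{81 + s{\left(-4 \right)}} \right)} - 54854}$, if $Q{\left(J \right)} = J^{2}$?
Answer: $- \frac{1}{72269} \approx -1.3837 \cdot 10^{-5}$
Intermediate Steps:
$T{\left(p,Z \right)} = 57 + 64 p$ ($T{\left(p,Z \right)} = \left(-8\right)^{2} p + 57 = 64 p + 57 = 57 + 64 p$)
$\frac{1}{T{\left(-273,\frac{56 + 72}{81 + s{\left(-4 \right)}} \right)} - 54854} = \frac{1}{\left(57 + 64 \left(-273\right)\right) - 54854} = \frac{1}{\left(57 - 17472\right) - 54854} = \frac{1}{-17415 - 54854} = \frac{1}{-72269} = - \frac{1}{72269}$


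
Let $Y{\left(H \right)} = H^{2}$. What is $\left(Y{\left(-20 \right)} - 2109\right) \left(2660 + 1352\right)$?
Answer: $-6856508$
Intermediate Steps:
$\left(Y{\left(-20 \right)} - 2109\right) \left(2660 + 1352\right) = \left(\left(-20\right)^{2} - 2109\right) \left(2660 + 1352\right) = \left(400 - 2109\right) 4012 = \left(-1709\right) 4012 = -6856508$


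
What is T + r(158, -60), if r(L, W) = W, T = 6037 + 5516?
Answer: 11493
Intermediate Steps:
T = 11553
T + r(158, -60) = 11553 - 60 = 11493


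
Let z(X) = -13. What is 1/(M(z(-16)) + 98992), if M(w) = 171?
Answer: 1/99163 ≈ 1.0084e-5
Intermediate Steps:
1/(M(z(-16)) + 98992) = 1/(171 + 98992) = 1/99163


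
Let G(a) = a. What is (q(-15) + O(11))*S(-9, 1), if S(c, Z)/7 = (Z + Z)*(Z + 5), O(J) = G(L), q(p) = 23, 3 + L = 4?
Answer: 2016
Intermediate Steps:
L = 1 (L = -3 + 4 = 1)
O(J) = 1
S(c, Z) = 14*Z*(5 + Z) (S(c, Z) = 7*((Z + Z)*(Z + 5)) = 7*((2*Z)*(5 + Z)) = 7*(2*Z*(5 + Z)) = 14*Z*(5 + Z))
(q(-15) + O(11))*S(-9, 1) = (23 + 1)*(14*1*(5 + 1)) = 24*(14*1*6) = 24*84 = 2016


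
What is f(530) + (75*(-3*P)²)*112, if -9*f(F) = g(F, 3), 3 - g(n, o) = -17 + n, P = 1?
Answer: 226970/3 ≈ 75657.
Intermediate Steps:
g(n, o) = 20 - n (g(n, o) = 3 - (-17 + n) = 3 + (17 - n) = 20 - n)
f(F) = -20/9 + F/9 (f(F) = -(20 - F)/9 = -20/9 + F/9)
f(530) + (75*(-3*P)²)*112 = (-20/9 + (⅑)*530) + (75*(-3*1)²)*112 = (-20/9 + 530/9) + (75*(-3)²)*112 = 170/3 + (75*9)*112 = 170/3 + 675*112 = 170/3 + 75600 = 226970/3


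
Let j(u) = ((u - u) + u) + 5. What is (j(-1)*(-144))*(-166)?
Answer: 95616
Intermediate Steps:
j(u) = 5 + u (j(u) = (0 + u) + 5 = u + 5 = 5 + u)
(j(-1)*(-144))*(-166) = ((5 - 1)*(-144))*(-166) = (4*(-144))*(-166) = -576*(-166) = 95616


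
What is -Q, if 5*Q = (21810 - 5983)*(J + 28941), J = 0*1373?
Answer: -458049207/5 ≈ -9.1610e+7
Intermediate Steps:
J = 0
Q = 458049207/5 (Q = ((21810 - 5983)*(0 + 28941))/5 = (15827*28941)/5 = (1/5)*458049207 = 458049207/5 ≈ 9.1610e+7)
-Q = -1*458049207/5 = -458049207/5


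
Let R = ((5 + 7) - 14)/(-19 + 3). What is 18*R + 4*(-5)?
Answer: -71/4 ≈ -17.750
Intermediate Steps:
R = ⅛ (R = (12 - 14)/(-16) = -2*(-1/16) = ⅛ ≈ 0.12500)
18*R + 4*(-5) = 18*(⅛) + 4*(-5) = 9/4 - 20 = -71/4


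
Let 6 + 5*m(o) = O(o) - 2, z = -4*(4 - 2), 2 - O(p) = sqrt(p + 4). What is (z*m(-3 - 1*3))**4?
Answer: 3555328/625 + 3342336*I*sqrt(2)/625 ≈ 5688.5 + 7562.8*I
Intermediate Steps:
O(p) = 2 - sqrt(4 + p) (O(p) = 2 - sqrt(p + 4) = 2 - sqrt(4 + p))
z = -8 (z = -4*2 = -8)
m(o) = -6/5 - sqrt(4 + o)/5 (m(o) = -6/5 + ((2 - sqrt(4 + o)) - 2)/5 = -6/5 + (-sqrt(4 + o))/5 = -6/5 - sqrt(4 + o)/5)
(z*m(-3 - 1*3))**4 = (-8*(-6/5 - sqrt(4 + (-3 - 1*3))/5))**4 = (-8*(-6/5 - sqrt(4 + (-3 - 3))/5))**4 = (-8*(-6/5 - sqrt(4 - 6)/5))**4 = (-8*(-6/5 - I*sqrt(2)/5))**4 = (48/5 + 8*I*sqrt(2)/5)**4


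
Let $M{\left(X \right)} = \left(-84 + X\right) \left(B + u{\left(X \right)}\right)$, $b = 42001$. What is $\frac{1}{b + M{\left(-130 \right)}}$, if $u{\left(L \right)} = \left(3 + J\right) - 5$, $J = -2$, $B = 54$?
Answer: $\frac{1}{31301} \approx 3.1948 \cdot 10^{-5}$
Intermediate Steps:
$u{\left(L \right)} = -4$ ($u{\left(L \right)} = \left(3 - 2\right) - 5 = 1 - 5 = -4$)
$M{\left(X \right)} = -4200 + 50 X$ ($M{\left(X \right)} = \left(-84 + X\right) \left(54 - 4\right) = \left(-84 + X\right) 50 = -4200 + 50 X$)
$\frac{1}{b + M{\left(-130 \right)}} = \frac{1}{42001 + \left(-4200 + 50 \left(-130\right)\right)} = \frac{1}{42001 - 10700} = \frac{1}{31301}$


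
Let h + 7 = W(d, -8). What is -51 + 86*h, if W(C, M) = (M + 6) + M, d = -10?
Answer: -1513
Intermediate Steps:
W(C, M) = 6 + 2*M (W(C, M) = (6 + M) + M = 6 + 2*M)
h = -17 (h = -7 + (6 + 2*(-8)) = -7 + (6 - 16) = -7 - 10 = -17)
-51 + 86*h = -51 + 86*(-17) = -51 - 1462 = -1513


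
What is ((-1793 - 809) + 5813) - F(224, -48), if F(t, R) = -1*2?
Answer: 3213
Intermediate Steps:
F(t, R) = -2
((-1793 - 809) + 5813) - F(224, -48) = ((-1793 - 809) + 5813) - 1*(-2) = (-2602 + 5813) + 2 = 3211 + 2 = 3213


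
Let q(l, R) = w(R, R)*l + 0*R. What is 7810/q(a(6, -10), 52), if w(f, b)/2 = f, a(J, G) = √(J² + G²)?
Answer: 3905*√34/3536 ≈ 6.4394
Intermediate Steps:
a(J, G) = √(G² + J²)
w(f, b) = 2*f
q(l, R) = 2*R*l (q(l, R) = (2*R)*l + 0*R = 2*R*l + 0 = 2*R*l)
7810/q(a(6, -10), 52) = 7810/((2*52*√((-10)² + 6²))) = 7810/((2*52*√(100 + 36))) = 7810/((2*52*√136)) = 7810/((2*52*(2*√34))) = 7810/((208*√34)) = 7810*(√34/7072) = 3905*√34/3536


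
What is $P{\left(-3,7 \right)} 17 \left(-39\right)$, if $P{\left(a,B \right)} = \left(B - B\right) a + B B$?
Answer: $-32487$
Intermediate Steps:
$P{\left(a,B \right)} = B^{2}$ ($P{\left(a,B \right)} = 0 a + B^{2} = 0 + B^{2} = B^{2}$)
$P{\left(-3,7 \right)} 17 \left(-39\right) = 7^{2} \cdot 17 \left(-39\right) = 49 \cdot 17 \left(-39\right) = 833 \left(-39\right) = -32487$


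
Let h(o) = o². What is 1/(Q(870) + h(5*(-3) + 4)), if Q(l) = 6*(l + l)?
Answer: 1/10561 ≈ 9.4688e-5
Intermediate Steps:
Q(l) = 12*l (Q(l) = 6*(2*l) = 12*l)
1/(Q(870) + h(5*(-3) + 4)) = 1/(12*870 + (5*(-3) + 4)²) = 1/(10440 + (-15 + 4)²) = 1/(10440 + (-11)²) = 1/(10440 + 121) = 1/10561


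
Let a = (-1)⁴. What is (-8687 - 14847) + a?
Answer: -23533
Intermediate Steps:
a = 1
(-8687 - 14847) + a = (-8687 - 14847) + 1 = -23534 + 1 = -23533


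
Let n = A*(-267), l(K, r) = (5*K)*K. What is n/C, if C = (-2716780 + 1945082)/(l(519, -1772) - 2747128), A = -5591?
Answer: 2090397973431/771698 ≈ 2.7088e+6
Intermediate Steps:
l(K, r) = 5*K²
C = 771698/1400323 (C = (-2716780 + 1945082)/(5*519² - 2747128) = -771698/(5*269361 - 2747128) = -771698/(1346805 - 2747128) = -771698/(-1400323) = -771698*(-1/1400323) = 771698/1400323 ≈ 0.55109)
n = 1492797 (n = -5591*(-267) = 1492797)
n/C = 1492797/(771698/1400323) = 1492797*(1400323/771698) = 2090397973431/771698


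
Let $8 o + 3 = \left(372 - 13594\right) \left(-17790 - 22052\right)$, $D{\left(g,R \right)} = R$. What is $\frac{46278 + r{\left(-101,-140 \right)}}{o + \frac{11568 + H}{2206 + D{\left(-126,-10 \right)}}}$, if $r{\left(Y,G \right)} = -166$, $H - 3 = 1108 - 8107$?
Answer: $\frac{22502656}{32134247197} \approx 0.00070027$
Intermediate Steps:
$H = -6996$ ($H = 3 + \left(1108 - 8107\right) = 3 - 6999 = -6996$)
$o = \frac{526790921}{8}$ ($o = - \frac{3}{8} + \frac{\left(372 - 13594\right) \left(-17790 - 22052\right)}{8} = - \frac{3}{8} + \frac{\left(-13222\right) \left(-39842\right)}{8} = - \frac{3}{8} + \frac{1}{8} \cdot 526790924 = - \frac{3}{8} + \frac{131697731}{2} = \frac{526790921}{8} \approx 6.5849 \cdot 10^{7}$)
$\frac{46278 + r{\left(-101,-140 \right)}}{o + \frac{11568 + H}{2206 + D{\left(-126,-10 \right)}}} = \frac{46278 - 166}{\frac{526790921}{8} + \frac{11568 - 6996}{2206 - 10}} = \frac{46112}{\frac{526790921}{8} + \frac{4572}{2196}} = \frac{46112}{\frac{526790921}{8} + 4572 \cdot \frac{1}{2196}} = \frac{46112}{\frac{526790921}{8} + \frac{127}{61}} = \frac{46112}{\frac{32134247197}{488}} = 46112 \cdot \frac{488}{32134247197} = \frac{22502656}{32134247197}$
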